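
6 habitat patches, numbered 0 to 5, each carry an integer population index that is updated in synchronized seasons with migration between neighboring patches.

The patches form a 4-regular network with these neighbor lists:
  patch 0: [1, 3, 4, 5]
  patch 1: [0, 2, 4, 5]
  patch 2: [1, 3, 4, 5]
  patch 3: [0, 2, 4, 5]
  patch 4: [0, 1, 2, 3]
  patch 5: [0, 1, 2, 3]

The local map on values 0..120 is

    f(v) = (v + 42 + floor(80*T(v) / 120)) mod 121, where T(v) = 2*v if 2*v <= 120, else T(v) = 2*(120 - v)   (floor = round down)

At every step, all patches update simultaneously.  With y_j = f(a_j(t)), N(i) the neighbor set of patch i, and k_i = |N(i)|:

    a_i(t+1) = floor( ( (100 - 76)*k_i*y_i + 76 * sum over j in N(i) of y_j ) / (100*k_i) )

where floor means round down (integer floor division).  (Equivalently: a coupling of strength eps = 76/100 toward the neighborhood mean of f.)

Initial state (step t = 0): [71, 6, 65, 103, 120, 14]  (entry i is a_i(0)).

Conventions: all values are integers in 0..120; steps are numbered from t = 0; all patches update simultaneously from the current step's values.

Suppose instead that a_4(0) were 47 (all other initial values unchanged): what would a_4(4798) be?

Simulating step by step:
t=0: [71, 6, 65, 103, 47, 14]
t=1: [52, 55, 53, 52, 48, 59]
t=2: [44, 45, 45, 43, 41, 47]
t=3: [23, 24, 23, 23, 22, 25]
t=4: [96, 96, 96, 95, 95, 96]
t=5: [49, 49, 49, 49, 49, 49]
t=6: [35, 35, 35, 35, 35, 35]
t=7: [2, 2, 2, 2, 2, 2]
t=8: [46, 46, 46, 46, 46, 46]
t=9: [28, 28, 28, 28, 28, 28]
t=10: [107, 107, 107, 107, 107, 107]
t=11: [45, 45, 45, 45, 45, 45]
t=12: [26, 26, 26, 26, 26, 26]
t=13: [102, 102, 102, 102, 102, 102]
t=14: [47, 47, 47, 47, 47, 47]
t=15: [30, 30, 30, 30, 30, 30]
t=16: [112, 112, 112, 112, 112, 112]
t=17: [43, 43, 43, 43, 43, 43]
t=18: [21, 21, 21, 21, 21, 21]
t=19: [91, 91, 91, 91, 91, 91]
t=20: [50, 50, 50, 50, 50, 50]
t=21: [37, 37, 37, 37, 37, 37]
t=22: [7, 7, 7, 7, 7, 7]
t=23: [58, 58, 58, 58, 58, 58]
t=24: [56, 56, 56, 56, 56, 56]
t=25: [51, 51, 51, 51, 51, 51]
t=26: [40, 40, 40, 40, 40, 40]
t=27: [14, 14, 14, 14, 14, 14]
t=28: [74, 74, 74, 74, 74, 74]
t=29: [56, 56, 56, 56, 56, 56]

Answer: a_4(4798) = 74
Key observation: The state at step 24, [56, 56, 56, 56, 56, 56], reappears at step 29: the system is in a cycle of period 5 from step 24 on.  Therefore the state at step 4798 equals the state at step 24 + ((4798 - 24) mod 5) = 28, which is [74, 74, 74, 74, 74, 74].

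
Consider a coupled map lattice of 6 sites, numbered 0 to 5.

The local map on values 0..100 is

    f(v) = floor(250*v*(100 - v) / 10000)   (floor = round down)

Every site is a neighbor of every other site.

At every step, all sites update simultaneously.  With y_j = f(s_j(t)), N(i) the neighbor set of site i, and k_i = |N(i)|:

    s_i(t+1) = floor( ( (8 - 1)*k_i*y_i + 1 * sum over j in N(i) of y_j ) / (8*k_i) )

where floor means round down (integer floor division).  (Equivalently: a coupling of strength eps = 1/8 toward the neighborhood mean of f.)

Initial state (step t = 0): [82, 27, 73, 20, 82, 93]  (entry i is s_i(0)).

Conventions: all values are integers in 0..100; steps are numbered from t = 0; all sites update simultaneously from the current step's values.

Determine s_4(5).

Simulating step by step:
t=0: [82, 27, 73, 20, 82, 93]
t=1: [36, 47, 47, 39, 36, 19]
t=2: [56, 61, 61, 58, 56, 40]
t=3: [60, 59, 59, 60, 60, 60]
t=4: [60, 60, 60, 60, 60, 60]
t=5: [60, 60, 60, 60, 60, 60]

Answer: s_4(5) = 60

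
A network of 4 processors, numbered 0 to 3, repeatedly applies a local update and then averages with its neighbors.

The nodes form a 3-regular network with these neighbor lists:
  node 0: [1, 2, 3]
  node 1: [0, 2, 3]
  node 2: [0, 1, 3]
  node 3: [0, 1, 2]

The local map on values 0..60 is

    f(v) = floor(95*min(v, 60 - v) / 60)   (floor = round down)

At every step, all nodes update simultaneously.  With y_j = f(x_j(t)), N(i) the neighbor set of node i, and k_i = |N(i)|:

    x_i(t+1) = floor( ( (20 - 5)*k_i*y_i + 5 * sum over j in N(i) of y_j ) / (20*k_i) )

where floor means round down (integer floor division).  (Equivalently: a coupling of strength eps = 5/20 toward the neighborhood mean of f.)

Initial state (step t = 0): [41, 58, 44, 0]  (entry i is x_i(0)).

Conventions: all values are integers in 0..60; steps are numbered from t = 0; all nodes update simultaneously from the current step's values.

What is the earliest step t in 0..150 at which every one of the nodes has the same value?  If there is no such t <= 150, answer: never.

Simulating step by step:
t=0: [41, 58, 44, 0]  (not all equal)
t=1: [24, 6, 21, 4]  (not all equal)
t=2: [32, 13, 29, 11]  (not all equal)
t=3: [39, 23, 40, 21]  (not all equal)
t=4: [33, 35, 31, 33]  (not all equal)
t=5: [42, 40, 44, 42]  (not all equal)
t=6: [28, 30, 26, 28]  (not all equal)
t=7: [44, 46, 42, 44]  (not all equal)
t=8: [25, 23, 27, 25]  (not all equal)
t=9: [39, 37, 41, 39]  (not all equal)
t=10: [33, 35, 31, 33]  (not all equal)

Answer: never
Key observation: The state at step 4 reappears at step 10 — the system is in a cycle of period 6 from step 4 on.  No step 0..10 is synchronized, and the cycle repeats forever, so no step up to 150 (or ever) has all nodes equal.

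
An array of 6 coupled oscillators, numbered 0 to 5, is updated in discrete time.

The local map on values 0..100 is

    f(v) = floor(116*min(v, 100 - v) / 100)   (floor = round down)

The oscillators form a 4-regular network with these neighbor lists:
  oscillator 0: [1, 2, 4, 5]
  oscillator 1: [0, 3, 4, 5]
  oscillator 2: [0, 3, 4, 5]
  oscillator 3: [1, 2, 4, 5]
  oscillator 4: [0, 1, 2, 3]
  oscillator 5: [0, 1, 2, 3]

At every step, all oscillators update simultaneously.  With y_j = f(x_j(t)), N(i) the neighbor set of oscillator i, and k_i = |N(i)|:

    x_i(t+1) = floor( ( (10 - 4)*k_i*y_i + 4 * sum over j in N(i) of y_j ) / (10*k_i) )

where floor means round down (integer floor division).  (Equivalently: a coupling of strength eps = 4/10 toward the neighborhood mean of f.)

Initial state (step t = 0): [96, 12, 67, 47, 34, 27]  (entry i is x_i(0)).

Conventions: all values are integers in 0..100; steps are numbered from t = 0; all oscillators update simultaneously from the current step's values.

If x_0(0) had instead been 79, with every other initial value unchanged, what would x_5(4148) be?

Answer: x_5(4148) = 53
Key observation: The state at step 8, [53, 53, 53, 53, 53, 53], reappears at step 10: the system is in a cycle of period 2 from step 8 on.  Therefore the state at step 4148 equals the state at step 8 + ((4148 - 8) mod 2) = 8, which is [53, 53, 53, 53, 53, 53].

Derivation:
t=0: [79, 12, 67, 47, 34, 27]
t=1: [26, 22, 37, 44, 36, 31]
t=2: [32, 30, 40, 44, 39, 35]
t=3: [38, 37, 44, 47, 43, 40]
t=4: [45, 44, 49, 51, 48, 46]
t=5: [52, 52, 55, 55, 54, 53]
t=6: [54, 54, 52, 52, 53, 53]
t=7: [53, 53, 54, 54, 54, 54]
t=8: [53, 53, 53, 53, 53, 53]
t=9: [54, 54, 54, 54, 54, 54]
t=10: [53, 53, 53, 53, 53, 53]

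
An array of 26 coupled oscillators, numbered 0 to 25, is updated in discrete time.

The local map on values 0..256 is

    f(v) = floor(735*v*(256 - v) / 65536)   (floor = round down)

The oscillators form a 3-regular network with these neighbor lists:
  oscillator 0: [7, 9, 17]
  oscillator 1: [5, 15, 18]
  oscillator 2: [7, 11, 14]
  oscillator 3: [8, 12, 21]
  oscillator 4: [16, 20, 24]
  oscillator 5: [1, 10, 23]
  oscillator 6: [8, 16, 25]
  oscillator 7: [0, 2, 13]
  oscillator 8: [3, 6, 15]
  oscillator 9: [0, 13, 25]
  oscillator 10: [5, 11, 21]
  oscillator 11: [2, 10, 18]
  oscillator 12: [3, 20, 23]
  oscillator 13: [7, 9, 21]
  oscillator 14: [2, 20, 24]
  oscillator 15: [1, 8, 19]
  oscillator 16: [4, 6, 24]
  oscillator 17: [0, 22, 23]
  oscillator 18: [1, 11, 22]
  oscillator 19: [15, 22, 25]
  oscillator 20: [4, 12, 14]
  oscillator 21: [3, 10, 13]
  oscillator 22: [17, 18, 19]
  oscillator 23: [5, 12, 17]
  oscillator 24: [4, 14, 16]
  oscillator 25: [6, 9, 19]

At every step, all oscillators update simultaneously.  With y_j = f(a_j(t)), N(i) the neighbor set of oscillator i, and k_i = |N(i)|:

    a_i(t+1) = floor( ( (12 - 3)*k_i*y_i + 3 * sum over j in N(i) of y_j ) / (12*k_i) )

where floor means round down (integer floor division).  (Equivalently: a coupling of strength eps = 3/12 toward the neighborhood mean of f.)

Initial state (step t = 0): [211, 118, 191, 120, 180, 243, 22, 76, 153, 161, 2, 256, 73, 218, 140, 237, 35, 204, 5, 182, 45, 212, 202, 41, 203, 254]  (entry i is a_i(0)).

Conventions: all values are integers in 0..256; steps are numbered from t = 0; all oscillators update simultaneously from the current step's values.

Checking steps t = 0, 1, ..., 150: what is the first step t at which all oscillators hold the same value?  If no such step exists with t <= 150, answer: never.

Simulating step by step:
t=0: [211, 118, 191, 120, 180, 243, 22, 76, 153, 161, 2, 256, 73, 218, 140, 237, 35, 204, 5, 182, 45, 212, 202, 41, 203, 254]  (not all equal)
t=1: [116, 144, 132, 173, 140, 50, 65, 142, 156, 145, 15, 13, 144, 104, 166, 79, 92, 115, 35, 128, 119, 101, 115, 98, 125, 35]  (not all equal)
t=2: [181, 164, 169, 164, 181, 119, 140, 180, 168, 172, 57, 52, 178, 177, 170, 161, 168, 180, 97, 172, 180, 162, 173, 169, 180, 106]  (not all equal)
t=3: [153, 170, 159, 167, 153, 174, 178, 154, 167, 162, 134, 127, 156, 157, 161, 169, 164, 154, 166, 164, 153, 165, 161, 163, 154, 175]  (not all equal)
t=4: [175, 163, 173, 166, 175, 163, 157, 175, 164, 169, 179, 180, 173, 173, 171, 164, 169, 175, 168, 167, 175, 169, 170, 170, 175, 159]  (not all equal)
t=5: [158, 169, 160, 166, 158, 168, 172, 158, 169, 163, 156, 154, 161, 161, 162, 168, 163, 158, 164, 166, 158, 163, 163, 163, 158, 171]  (not all equal)
t=6: [172, 164, 172, 167, 172, 166, 162, 172, 164, 169, 173, 174, 170, 171, 170, 165, 169, 172, 169, 166, 172, 170, 169, 169, 172, 163]  (not all equal)
t=7: [162, 168, 161, 165, 162, 166, 169, 162, 168, 164, 161, 160, 163, 163, 162, 168, 164, 162, 164, 167, 162, 163, 164, 164, 162, 169]  (not all equal)
t=8: [169, 165, 170, 168, 169, 167, 164, 170, 165, 168, 170, 171, 169, 169, 170, 165, 168, 169, 168, 166, 170, 169, 168, 169, 169, 164]  (not all equal)
t=9: [164, 167, 163, 165, 164, 165, 168, 163, 167, 165, 163, 163, 164, 164, 163, 167, 165, 164, 165, 167, 163, 164, 165, 164, 164, 168]  (not all equal)
t=10: [169, 166, 170, 168, 169, 168, 165, 169, 166, 167, 169, 169, 169, 169, 169, 166, 167, 168, 168, 166, 169, 169, 167, 168, 169, 165]  (not all equal)
t=11: [164, 166, 163, 165, 164, 165, 167, 163, 166, 165, 164, 164, 164, 164, 163, 167, 165, 165, 165, 167, 164, 164, 165, 164, 164, 167]  (not all equal)
t=12: [168, 167, 169, 168, 168, 168, 166, 169, 166, 168, 168, 169, 168, 169, 169, 166, 168, 168, 168, 166, 169, 168, 167, 168, 169, 166]  (not all equal)
t=13: [164, 165, 164, 165, 164, 165, 166, 164, 166, 165, 164, 164, 164, 164, 164, 166, 165, 165, 165, 166, 164, 164, 165, 165, 164, 166]  (not all equal)
t=14: [168, 167, 169, 168, 168, 168, 167, 169, 167, 168, 168, 168, 168, 168, 169, 167, 168, 168, 168, 167, 169, 168, 167, 168, 168, 167]  (not all equal)
t=15: [164, 165, 164, 165, 164, 165, 165, 164, 165, 165, 165, 164, 164, 164, 164, 166, 165, 165, 165, 166, 164, 165, 165, 165, 164, 165]  (not all equal)
t=16: [168, 167, 169, 168, 168, 168, 168, 169, 167, 168, 168, 168, 168, 168, 169, 167, 168, 168, 168, 167, 169, 168, 167, 168, 168, 167]  (not all equal)
t=17: [164, 165, 164, 165, 164, 165, 165, 164, 165, 165, 165, 164, 164, 164, 164, 166, 165, 165, 165, 166, 164, 165, 165, 165, 164, 165]  (not all equal)

Answer: never
Key observation: The state at step 15 reappears at step 17 — the system is in a cycle of period 2 from step 15 on.  No step 0..17 is synchronized, and the cycle repeats forever, so no step up to 150 (or ever) has all oscillators equal.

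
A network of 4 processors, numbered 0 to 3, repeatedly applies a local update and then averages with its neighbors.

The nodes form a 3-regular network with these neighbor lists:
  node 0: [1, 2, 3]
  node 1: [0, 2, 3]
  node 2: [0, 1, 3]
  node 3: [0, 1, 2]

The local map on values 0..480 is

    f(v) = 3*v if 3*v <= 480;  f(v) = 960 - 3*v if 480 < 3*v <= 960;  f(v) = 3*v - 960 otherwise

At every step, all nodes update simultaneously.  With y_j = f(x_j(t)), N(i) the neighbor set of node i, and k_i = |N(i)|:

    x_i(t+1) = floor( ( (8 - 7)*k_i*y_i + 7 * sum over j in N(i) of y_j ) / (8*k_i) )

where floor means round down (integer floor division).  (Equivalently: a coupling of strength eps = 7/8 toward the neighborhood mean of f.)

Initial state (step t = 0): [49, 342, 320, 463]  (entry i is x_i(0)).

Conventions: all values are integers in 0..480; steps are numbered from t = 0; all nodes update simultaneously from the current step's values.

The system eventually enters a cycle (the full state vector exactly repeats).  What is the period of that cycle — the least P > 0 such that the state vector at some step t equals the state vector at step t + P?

Simulating step by step:
t=0: [49, 342, 320, 463]
t=1: [162, 176, 187, 115]
t=2: [402, 409, 414, 423]
t=3: [281, 277, 275, 270]
t=4: [135, 133, 132, 129]
t=5: [395, 396, 396, 398]
t=6: [229, 228, 228, 227]
t=7: [276, 276, 276, 275]
t=8: [132, 132, 132, 132]
t=9: [396, 396, 396, 396]
t=10: [228, 228, 228, 228]
t=11: [276, 276, 276, 276]
t=12: [132, 132, 132, 132]

Answer: 4
Key observation: The state at step 8, [132, 132, 132, 132], reappears at step 12 — and no state repeats earlier — so the cycle the system enters has period 4.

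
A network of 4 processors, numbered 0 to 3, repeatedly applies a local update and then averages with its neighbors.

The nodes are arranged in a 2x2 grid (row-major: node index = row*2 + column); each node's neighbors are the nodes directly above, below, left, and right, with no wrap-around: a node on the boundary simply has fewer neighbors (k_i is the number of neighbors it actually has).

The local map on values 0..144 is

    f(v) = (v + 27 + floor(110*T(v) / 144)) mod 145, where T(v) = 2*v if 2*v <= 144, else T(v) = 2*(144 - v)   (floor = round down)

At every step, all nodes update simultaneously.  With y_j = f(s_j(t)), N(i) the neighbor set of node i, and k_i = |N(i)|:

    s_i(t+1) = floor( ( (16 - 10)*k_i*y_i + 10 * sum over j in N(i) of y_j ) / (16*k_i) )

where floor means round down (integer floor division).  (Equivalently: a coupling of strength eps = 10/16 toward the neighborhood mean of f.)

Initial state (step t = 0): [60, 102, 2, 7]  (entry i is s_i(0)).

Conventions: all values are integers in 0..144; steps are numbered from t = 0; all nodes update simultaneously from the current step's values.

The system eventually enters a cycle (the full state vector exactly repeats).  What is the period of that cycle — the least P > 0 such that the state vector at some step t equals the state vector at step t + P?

Answer: 19
Key observation: The state at step 9, [43, 43, 43, 43], reappears at step 28 — and no state repeats earlier — so the cycle the system enters has period 19.

Derivation:
t=0: [60, 102, 2, 7]
t=1: [37, 42, 36, 41]
t=2: [123, 128, 122, 127]
t=3: [36, 34, 36, 34]
t=4: [116, 113, 116, 113]
t=5: [40, 41, 40, 41]
t=6: [128, 129, 128, 129]
t=7: [33, 33, 33, 33]
t=8: [110, 110, 110, 110]
t=9: [43, 43, 43, 43]
t=10: [135, 135, 135, 135]
t=11: [30, 30, 30, 30]
t=12: [102, 102, 102, 102]
t=13: [48, 48, 48, 48]
t=14: [3, 3, 3, 3]
t=15: [34, 34, 34, 34]
t=16: [112, 112, 112, 112]
t=17: [42, 42, 42, 42]
t=18: [133, 133, 133, 133]
t=19: [31, 31, 31, 31]
t=20: [105, 105, 105, 105]
t=21: [46, 46, 46, 46]
t=22: [143, 143, 143, 143]
t=23: [26, 26, 26, 26]
t=24: [92, 92, 92, 92]
t=25: [53, 53, 53, 53]
t=26: [15, 15, 15, 15]
t=27: [64, 64, 64, 64]
t=28: [43, 43, 43, 43]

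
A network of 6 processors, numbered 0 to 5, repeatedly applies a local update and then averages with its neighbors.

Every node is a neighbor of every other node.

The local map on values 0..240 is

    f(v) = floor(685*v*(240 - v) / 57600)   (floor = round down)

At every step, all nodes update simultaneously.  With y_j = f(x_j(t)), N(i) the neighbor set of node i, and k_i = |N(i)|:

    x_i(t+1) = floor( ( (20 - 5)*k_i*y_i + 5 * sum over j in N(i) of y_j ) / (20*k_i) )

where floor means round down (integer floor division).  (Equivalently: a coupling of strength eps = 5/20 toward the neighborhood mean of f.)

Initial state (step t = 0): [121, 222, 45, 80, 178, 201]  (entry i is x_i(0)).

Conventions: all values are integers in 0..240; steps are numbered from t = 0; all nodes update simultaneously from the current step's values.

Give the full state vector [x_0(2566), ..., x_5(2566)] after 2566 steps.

Simulating step by step:
t=0: [121, 222, 45, 80, 178, 201]
t=1: [154, 67, 107, 141, 126, 100]
t=2: [158, 144, 166, 164, 167, 164]
t=3: [153, 160, 147, 148, 146, 148]
t=4: [158, 154, 161, 160, 161, 160]
t=5: [153, 155, 151, 152, 151, 152]
t=6: [158, 156, 158, 158, 158, 158]
t=7: [154, 154, 154, 154, 154, 154]
t=8: [157, 157, 157, 157, 157, 157]
t=9: [154, 154, 154, 154, 154, 154]

Answer: [157, 157, 157, 157, 157, 157]
Key observation: The state at step 7, [154, 154, 154, 154, 154, 154], reappears at step 9: the system is in a cycle of period 2 from step 7 on.  Therefore the state at step 2566 equals the state at step 7 + ((2566 - 7) mod 2) = 8, which is [157, 157, 157, 157, 157, 157].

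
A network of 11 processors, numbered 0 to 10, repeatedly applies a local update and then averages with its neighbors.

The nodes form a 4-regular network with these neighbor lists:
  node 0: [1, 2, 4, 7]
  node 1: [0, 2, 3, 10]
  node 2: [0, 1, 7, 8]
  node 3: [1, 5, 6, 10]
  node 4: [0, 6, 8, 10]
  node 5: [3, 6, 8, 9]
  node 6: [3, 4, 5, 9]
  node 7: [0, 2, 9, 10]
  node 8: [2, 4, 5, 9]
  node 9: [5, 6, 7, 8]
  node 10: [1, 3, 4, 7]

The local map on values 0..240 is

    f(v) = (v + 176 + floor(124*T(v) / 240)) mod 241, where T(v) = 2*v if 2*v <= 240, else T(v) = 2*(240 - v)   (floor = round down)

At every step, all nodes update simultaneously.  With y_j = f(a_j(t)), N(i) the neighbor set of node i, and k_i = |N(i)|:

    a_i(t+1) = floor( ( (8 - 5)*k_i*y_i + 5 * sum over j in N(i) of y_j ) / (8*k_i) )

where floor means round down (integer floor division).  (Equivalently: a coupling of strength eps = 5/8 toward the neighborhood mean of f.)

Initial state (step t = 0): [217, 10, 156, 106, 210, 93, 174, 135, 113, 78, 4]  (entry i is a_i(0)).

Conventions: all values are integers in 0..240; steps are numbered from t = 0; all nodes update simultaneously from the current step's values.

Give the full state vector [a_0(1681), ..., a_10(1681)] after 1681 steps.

Answer: [177, 177, 177, 177, 177, 177, 177, 177, 177, 177, 177]
Key observation: The state at step 2, [177, 177, 177, 177, 177, 177, 177, 177, 177, 177, 177], reappears at step 3: the system is in a cycle of period 1 from step 2 on.  Therefore the state at step 1681 equals the state at step 2 + ((1681 - 2) mod 1) = 2, which is [177, 177, 177, 177, 177, 177, 177, 177, 177, 177, 177].

Derivation:
t=0: [217, 10, 156, 106, 210, 93, 174, 135, 113, 78, 4]
t=1: [179, 180, 177, 162, 175, 137, 151, 165, 150, 135, 178]
t=2: [177, 177, 177, 177, 177, 177, 177, 177, 177, 177, 177]
t=3: [177, 177, 177, 177, 177, 177, 177, 177, 177, 177, 177]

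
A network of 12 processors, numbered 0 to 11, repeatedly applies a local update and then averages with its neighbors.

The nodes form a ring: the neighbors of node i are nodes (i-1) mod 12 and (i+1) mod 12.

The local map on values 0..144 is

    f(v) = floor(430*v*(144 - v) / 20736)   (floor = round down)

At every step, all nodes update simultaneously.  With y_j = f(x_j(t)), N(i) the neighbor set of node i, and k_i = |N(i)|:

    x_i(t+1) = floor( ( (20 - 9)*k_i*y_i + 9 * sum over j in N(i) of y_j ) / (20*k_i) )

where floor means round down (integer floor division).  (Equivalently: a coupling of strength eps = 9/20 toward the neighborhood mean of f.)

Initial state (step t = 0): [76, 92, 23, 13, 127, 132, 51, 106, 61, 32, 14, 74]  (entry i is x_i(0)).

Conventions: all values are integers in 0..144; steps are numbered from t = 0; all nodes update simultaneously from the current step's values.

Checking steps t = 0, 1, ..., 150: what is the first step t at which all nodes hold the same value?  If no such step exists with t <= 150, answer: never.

Simulating step by step:
t=0: [76, 92, 23, 13, 127, 132, 51, 106, 61, 32, 14, 74]  (not all equal)
t=1: [105, 91, 61, 41, 39, 49, 79, 91, 92, 72, 61, 91]  (not all equal)
t=2: [91, 97, 99, 90, 87, 95, 102, 101, 101, 104, 103, 97]  (not all equal)
t=3: [97, 94, 94, 98, 100, 95, 90, 89, 89, 87, 88, 93]  (not all equal)
t=4: [95, 96, 96, 93, 92, 95, 99, 100, 101, 101, 101, 98]  (not all equal)
t=5: [95, 95, 95, 97, 98, 95, 92, 91, 90, 90, 90, 93]  (not all equal)
t=6: [96, 96, 95, 94, 93, 96, 98, 99, 100, 100, 99, 98]  (not all equal)
t=7: [94, 95, 96, 97, 97, 95, 93, 92, 91, 91, 92, 93]  (not all equal)
t=8: [97, 96, 95, 94, 94, 96, 97, 99, 99, 99, 99, 98]  (not all equal)
t=9: [94, 95, 96, 96, 96, 95, 93, 92, 92, 92, 92, 93]  (not all equal)
t=10: [97, 96, 95, 95, 95, 96, 97, 98, 99, 99, 98, 98]  (not all equal)
t=11: [94, 95, 95, 96, 95, 95, 94, 93, 92, 92, 92, 93]  (not all equal)
t=12: [97, 96, 95, 95, 95, 96, 97, 98, 98, 99, 98, 98]  (not all equal)
t=13: [94, 95, 95, 96, 95, 95, 94, 93, 92, 92, 92, 93]  (not all equal)

Answer: never
Key observation: The state at step 11 reappears at step 13 — the system is in a cycle of period 2 from step 11 on.  No step 0..13 is synchronized, and the cycle repeats forever, so no step up to 150 (or ever) has all nodes equal.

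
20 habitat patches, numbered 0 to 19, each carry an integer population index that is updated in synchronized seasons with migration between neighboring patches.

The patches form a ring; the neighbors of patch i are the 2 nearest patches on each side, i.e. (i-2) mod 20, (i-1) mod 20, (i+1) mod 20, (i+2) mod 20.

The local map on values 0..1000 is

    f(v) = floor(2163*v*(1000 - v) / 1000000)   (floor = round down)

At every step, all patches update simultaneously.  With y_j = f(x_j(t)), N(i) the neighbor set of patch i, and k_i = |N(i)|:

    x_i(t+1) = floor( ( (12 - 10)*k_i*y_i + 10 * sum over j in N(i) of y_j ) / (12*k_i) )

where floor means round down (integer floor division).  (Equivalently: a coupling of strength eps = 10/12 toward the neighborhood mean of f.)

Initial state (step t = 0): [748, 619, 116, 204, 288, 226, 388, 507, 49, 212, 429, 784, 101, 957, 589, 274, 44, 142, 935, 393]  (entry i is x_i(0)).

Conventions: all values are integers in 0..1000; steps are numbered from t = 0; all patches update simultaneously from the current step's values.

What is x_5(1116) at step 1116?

Simulating step by step:
t=0: [748, 619, 116, 204, 288, 226, 388, 507, 49, 212, 429, 784, 101, 957, 589, 274, 44, 142, 935, 393]
t=1: [354, 396, 393, 381, 378, 447, 389, 371, 421, 379, 301, 305, 346, 330, 254, 272, 295, 286, 287, 358]
t=2: [492, 506, 508, 517, 516, 513, 517, 518, 500, 489, 488, 478, 456, 451, 452, 441, 433, 451, 465, 477]
t=3: [539, 539, 540, 540, 540, 540, 540, 540, 540, 539, 538, 537, 537, 535, 533, 533, 534, 535, 536, 538]
t=4: [537, 537, 537, 537, 537, 537, 537, 537, 537, 537, 537, 537, 537, 537, 537, 538, 537, 537, 537, 537]
t=5: [537, 537, 537, 537, 537, 537, 537, 537, 537, 537, 537, 537, 537, 537, 537, 537, 537, 537, 537, 537]
t=6: [537, 537, 537, 537, 537, 537, 537, 537, 537, 537, 537, 537, 537, 537, 537, 537, 537, 537, 537, 537]

Answer: x_5(1116) = 537
Key observation: The state at step 5, [537, 537, 537, 537, 537, 537, 537, 537, 537, 537, 537, 537, 537, 537, 537, 537, 537, 537, 537, 537], reappears at step 6: the system is in a cycle of period 1 from step 5 on.  Therefore the state at step 1116 equals the state at step 5 + ((1116 - 5) mod 1) = 5, which is [537, 537, 537, 537, 537, 537, 537, 537, 537, 537, 537, 537, 537, 537, 537, 537, 537, 537, 537, 537].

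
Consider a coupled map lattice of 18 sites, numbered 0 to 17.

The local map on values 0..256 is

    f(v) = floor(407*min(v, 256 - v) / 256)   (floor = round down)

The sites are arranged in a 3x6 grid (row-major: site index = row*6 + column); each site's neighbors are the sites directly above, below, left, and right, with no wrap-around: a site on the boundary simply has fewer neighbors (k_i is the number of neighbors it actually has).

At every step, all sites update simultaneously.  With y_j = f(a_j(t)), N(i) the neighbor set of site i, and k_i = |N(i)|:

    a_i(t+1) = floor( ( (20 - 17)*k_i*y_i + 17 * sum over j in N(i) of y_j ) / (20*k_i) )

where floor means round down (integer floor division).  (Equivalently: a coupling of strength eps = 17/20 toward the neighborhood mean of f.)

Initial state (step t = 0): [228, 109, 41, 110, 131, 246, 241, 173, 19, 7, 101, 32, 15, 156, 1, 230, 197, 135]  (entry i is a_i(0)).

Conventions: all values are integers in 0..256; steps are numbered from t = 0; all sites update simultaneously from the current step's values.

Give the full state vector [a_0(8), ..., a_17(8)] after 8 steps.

Simulating step by step:
t=0: [228, 109, 41, 110, 131, 246, 241, 173, 19, 7, 101, 32, 15, 156, 1, 230, 197, 135]
t=1: [89, 93, 116, 103, 128, 107, 59, 101, 48, 87, 98, 111, 80, 67, 65, 35, 125, 89]
t=2: [123, 159, 136, 173, 168, 186, 135, 113, 135, 116, 175, 158, 103, 126, 82, 132, 129, 180]
t=3: [176, 182, 163, 165, 125, 141, 180, 183, 173, 165, 163, 124, 191, 163, 186, 175, 156, 169]
t=4: [119, 128, 133, 160, 163, 195, 116, 126, 129, 138, 170, 161, 128, 115, 131, 136, 140, 171]
t=5: [192, 195, 186, 172, 130, 141, 195, 193, 195, 172, 162, 126, 186, 197, 192, 189, 158, 162]
t=6: [96, 102, 108, 145, 161, 197, 102, 95, 108, 122, 168, 166, 96, 102, 98, 126, 137, 173]
t=7: [160, 158, 169, 172, 138, 138, 153, 162, 168, 174, 164, 124, 160, 154, 174, 182, 161, 160]
t=8: [157, 147, 141, 148, 160, 191, 152, 153, 137, 133, 163, 166, 160, 146, 137, 134, 140, 170]

Answer: [157, 147, 141, 148, 160, 191, 152, 153, 137, 133, 163, 166, 160, 146, 137, 134, 140, 170]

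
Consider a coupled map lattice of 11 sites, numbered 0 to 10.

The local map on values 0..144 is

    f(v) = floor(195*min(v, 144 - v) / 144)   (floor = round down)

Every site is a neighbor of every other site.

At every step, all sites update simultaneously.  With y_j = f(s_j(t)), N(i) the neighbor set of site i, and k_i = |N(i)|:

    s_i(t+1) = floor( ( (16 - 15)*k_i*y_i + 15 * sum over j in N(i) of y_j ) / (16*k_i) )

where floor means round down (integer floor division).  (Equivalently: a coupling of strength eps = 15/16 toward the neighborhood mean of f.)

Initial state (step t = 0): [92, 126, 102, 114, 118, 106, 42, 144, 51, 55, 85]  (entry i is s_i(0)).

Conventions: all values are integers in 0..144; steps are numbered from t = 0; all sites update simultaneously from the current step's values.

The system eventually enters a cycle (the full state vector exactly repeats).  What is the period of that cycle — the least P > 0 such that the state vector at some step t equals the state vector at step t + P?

Simulating step by step:
t=0: [92, 126, 102, 114, 118, 106, 42, 144, 51, 55, 85]
t=1: [49, 51, 50, 50, 50, 50, 50, 51, 49, 49, 49]
t=2: [67, 66, 67, 67, 67, 67, 67, 66, 67, 67, 67]
t=3: [89, 89, 89, 89, 89, 89, 89, 89, 89, 89, 89]
t=4: [74, 74, 74, 74, 74, 74, 74, 74, 74, 74, 74]
t=5: [94, 94, 94, 94, 94, 94, 94, 94, 94, 94, 94]
t=6: [67, 67, 67, 67, 67, 67, 67, 67, 67, 67, 67]
t=7: [90, 90, 90, 90, 90, 90, 90, 90, 90, 90, 90]
t=8: [73, 73, 73, 73, 73, 73, 73, 73, 73, 73, 73]
t=9: [96, 96, 96, 96, 96, 96, 96, 96, 96, 96, 96]
t=10: [65, 65, 65, 65, 65, 65, 65, 65, 65, 65, 65]
t=11: [88, 88, 88, 88, 88, 88, 88, 88, 88, 88, 88]
t=12: [75, 75, 75, 75, 75, 75, 75, 75, 75, 75, 75]
t=13: [93, 93, 93, 93, 93, 93, 93, 93, 93, 93, 93]
t=14: [69, 69, 69, 69, 69, 69, 69, 69, 69, 69, 69]
t=15: [93, 93, 93, 93, 93, 93, 93, 93, 93, 93, 93]

Answer: 2
Key observation: The state at step 13, [93, 93, 93, 93, 93, 93, 93, 93, 93, 93, 93], reappears at step 15 — and no state repeats earlier — so the cycle the system enters has period 2.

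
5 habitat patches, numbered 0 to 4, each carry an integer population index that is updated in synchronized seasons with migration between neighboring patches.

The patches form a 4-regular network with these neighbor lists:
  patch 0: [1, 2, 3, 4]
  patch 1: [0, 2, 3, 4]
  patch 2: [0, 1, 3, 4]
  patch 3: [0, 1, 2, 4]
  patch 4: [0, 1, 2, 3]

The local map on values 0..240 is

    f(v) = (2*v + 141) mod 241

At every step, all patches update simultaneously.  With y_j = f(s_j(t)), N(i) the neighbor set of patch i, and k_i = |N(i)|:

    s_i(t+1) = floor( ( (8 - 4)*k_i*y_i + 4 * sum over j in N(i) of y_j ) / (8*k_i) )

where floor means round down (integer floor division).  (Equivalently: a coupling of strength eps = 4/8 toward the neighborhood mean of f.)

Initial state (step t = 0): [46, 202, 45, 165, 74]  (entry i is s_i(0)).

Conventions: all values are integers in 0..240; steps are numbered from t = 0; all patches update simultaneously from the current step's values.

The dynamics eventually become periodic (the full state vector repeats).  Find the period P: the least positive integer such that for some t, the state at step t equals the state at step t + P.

Simulating step by step:
t=0: [46, 202, 45, 165, 74]
t=1: [188, 124, 187, 186, 118]
t=2: [61, 103, 60, 59, 98]
t=3: [41, 72, 40, 39, 68]
t=4: [176, 109, 175, 175, 106]
t=5: [36, 76, 35, 35, 74]
t=6: [171, 111, 171, 171, 109]
t=7: [30, 76, 30, 30, 74]
t=8: [163, 107, 163, 163, 105]
t=9: [197, 155, 197, 197, 154]
t=10: [92, 150, 92, 92, 150]
t=11: [113, 156, 113, 113, 156]
t=12: [147, 179, 147, 147, 179]
t=13: [149, 83, 149, 149, 83]
t=14: [165, 115, 165, 165, 115]
t=15: [205, 167, 205, 205, 167]
t=16: [110, 172, 110, 110, 172]
t=17: [90, 46, 90, 90, 46]
t=18: [118, 175, 118, 118, 175]
t=19: [104, 56, 104, 104, 56]
t=20: [84, 48, 84, 84, 48]
t=21: [110, 173, 110, 110, 173]
t=22: [91, 48, 91, 91, 48]
t=23: [120, 178, 120, 120, 178]
t=24: [108, 61, 108, 108, 61]
t=25: [92, 57, 92, 92, 57]
t=26: [66, 40, 66, 66, 40]
t=27: [79, 150, 79, 79, 150]
t=28: [93, 146, 93, 93, 146]
t=29: [112, 152, 112, 112, 152]
t=30: [144, 174, 144, 144, 174]
t=31: [142, 74, 142, 142, 74]
t=32: [150, 99, 150, 150, 99]
t=33: [174, 136, 174, 174, 136]
t=34: [48, 110, 48, 48, 110]
t=35: [207, 163, 207, 207, 163]
t=36: [111, 168, 111, 111, 168]
t=37: [150, 193, 150, 150, 193]
t=38: [161, 103, 161, 161, 103]
t=39: [193, 149, 193, 193, 149]
t=40: [83, 140, 83, 83, 140]
t=41: [94, 137, 94, 94, 137]
t=42: [109, 141, 109, 109, 141]
t=43: [134, 158, 134, 134, 158]
t=44: [180, 198, 180, 180, 198]
t=45: [28, 41, 28, 28, 41]
t=46: [203, 213, 203, 203, 213]
t=47: [70, 77, 70, 70, 77]
t=48: [43, 48, 43, 43, 48]
t=49: [229, 233, 229, 229, 233]
t=50: [119, 122, 119, 119, 122]
t=51: [139, 141, 139, 139, 141]
t=52: [179, 180, 179, 179, 180]
t=53: [17, 18, 17, 17, 18]
t=54: [175, 176, 175, 175, 176]
t=55: [9, 10, 9, 9, 10]
t=56: [159, 160, 159, 159, 160]
t=57: [218, 219, 218, 218, 219]
t=58: [95, 96, 95, 95, 96]
t=59: [90, 91, 90, 90, 91]
t=60: [80, 81, 80, 80, 81]
t=61: [60, 61, 60, 60, 61]
t=62: [20, 21, 20, 20, 21]
t=63: [181, 182, 181, 181, 182]
t=64: [21, 22, 21, 21, 22]
t=65: [183, 184, 183, 183, 184]
t=66: [25, 26, 25, 25, 26]
t=67: [191, 192, 191, 191, 192]
t=68: [41, 42, 41, 41, 42]
t=69: [223, 224, 223, 223, 224]
t=70: [105, 106, 105, 105, 106]
t=71: [110, 111, 110, 110, 111]
t=72: [120, 121, 120, 120, 121]
t=73: [140, 141, 140, 140, 141]
t=74: [180, 181, 180, 180, 181]
t=75: [19, 20, 19, 19, 20]
t=76: [179, 180, 179, 179, 180]

Answer: 24
Key observation: The state at step 52, [179, 180, 179, 179, 180], reappears at step 76 — and no state repeats earlier — so the cycle the system enters has period 24.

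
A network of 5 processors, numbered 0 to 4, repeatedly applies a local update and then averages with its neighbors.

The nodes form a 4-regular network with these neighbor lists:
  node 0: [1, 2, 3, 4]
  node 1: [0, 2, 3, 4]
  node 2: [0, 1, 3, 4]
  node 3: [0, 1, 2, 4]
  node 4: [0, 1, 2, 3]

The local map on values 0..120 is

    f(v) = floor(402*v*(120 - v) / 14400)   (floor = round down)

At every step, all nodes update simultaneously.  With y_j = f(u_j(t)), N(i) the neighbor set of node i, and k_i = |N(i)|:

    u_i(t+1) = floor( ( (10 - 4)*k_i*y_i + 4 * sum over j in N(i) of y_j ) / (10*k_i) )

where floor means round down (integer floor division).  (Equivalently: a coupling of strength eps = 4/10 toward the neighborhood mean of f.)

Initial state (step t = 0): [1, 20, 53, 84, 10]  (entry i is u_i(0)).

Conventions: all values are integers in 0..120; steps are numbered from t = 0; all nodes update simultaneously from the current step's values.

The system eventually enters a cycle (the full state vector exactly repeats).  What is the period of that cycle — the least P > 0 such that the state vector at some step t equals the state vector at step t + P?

Simulating step by step:
t=0: [1, 20, 53, 84, 10]
t=1: [28, 54, 76, 69, 42]
t=2: [80, 94, 91, 94, 90]
t=3: [81, 71, 73, 71, 74]
t=4: [91, 95, 94, 95, 94]
t=5: [70, 67, 68, 67, 68]
t=6: [97, 98, 98, 98, 98]
t=7: [61, 60, 60, 60, 60]
t=8: [100, 100, 100, 100, 100]
t=9: [55, 55, 55, 55, 55]
t=10: [99, 99, 99, 99, 99]
t=11: [58, 58, 58, 58, 58]
t=12: [100, 100, 100, 100, 100]

Answer: 4
Key observation: The state at step 8, [100, 100, 100, 100, 100], reappears at step 12 — and no state repeats earlier — so the cycle the system enters has period 4.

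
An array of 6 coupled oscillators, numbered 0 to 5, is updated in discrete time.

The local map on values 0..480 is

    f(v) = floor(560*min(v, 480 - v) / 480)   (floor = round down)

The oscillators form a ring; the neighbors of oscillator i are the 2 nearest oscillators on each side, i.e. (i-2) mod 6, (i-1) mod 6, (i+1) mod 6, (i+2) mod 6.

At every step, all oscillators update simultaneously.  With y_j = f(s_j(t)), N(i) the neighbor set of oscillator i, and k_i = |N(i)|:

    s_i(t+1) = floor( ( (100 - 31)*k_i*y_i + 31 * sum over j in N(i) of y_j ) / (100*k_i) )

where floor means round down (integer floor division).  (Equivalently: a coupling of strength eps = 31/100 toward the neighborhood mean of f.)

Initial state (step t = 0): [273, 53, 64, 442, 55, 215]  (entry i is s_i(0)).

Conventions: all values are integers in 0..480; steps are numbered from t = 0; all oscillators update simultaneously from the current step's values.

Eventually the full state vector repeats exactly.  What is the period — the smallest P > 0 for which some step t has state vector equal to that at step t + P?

Simulating step by step:
t=0: [273, 53, 64, 442, 55, 215]
t=1: [201, 89, 82, 65, 91, 204]
t=2: [203, 120, 105, 93, 122, 204]
t=3: [212, 151, 132, 124, 152, 212]
t=4: [228, 182, 163, 157, 183, 228]
t=5: [251, 216, 198, 194, 217, 251]
t=6: [261, 250, 236, 233, 251, 261]
t=7: [258, 266, 271, 269, 266, 258]
t=8: [256, 249, 245, 247, 249, 256]
t=9: [263, 268, 271, 270, 268, 263]
t=10: [251, 247, 244, 245, 247, 251]
t=11: [268, 270, 273, 273, 270, 268]
t=12: [246, 244, 242, 242, 244, 246]
t=13: [273, 275, 276, 276, 275, 273]
t=14: [240, 239, 238, 238, 239, 240]
t=15: [279, 278, 277, 277, 278, 279]
t=16: [234, 235, 235, 235, 235, 234]
t=17: [273, 273, 273, 273, 273, 273]
t=18: [241, 241, 241, 241, 241, 241]
t=19: [278, 278, 278, 278, 278, 278]
t=20: [235, 235, 235, 235, 235, 235]
t=21: [274, 274, 274, 274, 274, 274]
t=22: [240, 240, 240, 240, 240, 240]
t=23: [280, 280, 280, 280, 280, 280]
t=24: [233, 233, 233, 233, 233, 233]
t=25: [271, 271, 271, 271, 271, 271]
t=26: [243, 243, 243, 243, 243, 243]
t=27: [276, 276, 276, 276, 276, 276]
t=28: [238, 238, 238, 238, 238, 238]
t=29: [277, 277, 277, 277, 277, 277]
t=30: [236, 236, 236, 236, 236, 236]
t=31: [275, 275, 275, 275, 275, 275]
t=32: [239, 239, 239, 239, 239, 239]
t=33: [278, 278, 278, 278, 278, 278]

Answer: 14
Key observation: The state at step 19, [278, 278, 278, 278, 278, 278], reappears at step 33 — and no state repeats earlier — so the cycle the system enters has period 14.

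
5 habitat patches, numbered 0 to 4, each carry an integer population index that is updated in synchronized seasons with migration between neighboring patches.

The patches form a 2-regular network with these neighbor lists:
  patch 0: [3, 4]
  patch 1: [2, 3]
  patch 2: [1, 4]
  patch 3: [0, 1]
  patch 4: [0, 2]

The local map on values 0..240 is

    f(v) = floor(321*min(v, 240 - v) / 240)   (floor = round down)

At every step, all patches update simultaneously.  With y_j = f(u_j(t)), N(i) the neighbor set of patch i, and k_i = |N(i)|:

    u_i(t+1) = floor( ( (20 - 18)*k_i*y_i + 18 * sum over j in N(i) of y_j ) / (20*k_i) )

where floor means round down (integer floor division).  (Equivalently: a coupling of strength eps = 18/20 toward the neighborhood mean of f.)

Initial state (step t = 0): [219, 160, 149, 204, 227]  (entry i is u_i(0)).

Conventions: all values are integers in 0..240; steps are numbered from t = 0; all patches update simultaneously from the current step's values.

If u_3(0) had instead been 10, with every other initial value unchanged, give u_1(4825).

Simulating step by step:
t=0: [219, 160, 149, 10, 227]
t=1: [16, 71, 67, 62, 68]
t=2: [79, 86, 91, 59, 58]
t=3: [80, 101, 98, 106, 109]
t=4: [139, 135, 139, 123, 121]
t=5: [155, 144, 148, 139, 137]
t=6: [133, 128, 131, 121, 119]
t=7: [157, 151, 153, 147, 145]
t=8: [124, 119, 122, 115, 114]
t=9: [152, 155, 155, 156, 155]
t=10: [112, 112, 113, 114, 114]
t=11: [151, 151, 150, 149, 150]
t=12: [120, 120, 119, 119, 119]
t=13: [159, 159, 159, 159, 159]
t=14: [108, 108, 108, 108, 108]
t=15: [144, 144, 144, 144, 144]
t=16: [128, 128, 128, 128, 128]
t=17: [149, 149, 149, 149, 149]
t=18: [121, 121, 121, 121, 121]
t=19: [159, 159, 159, 159, 159]

Answer: u_1(4825) = 159
Key observation: The state at step 13, [159, 159, 159, 159, 159], reappears at step 19: the system is in a cycle of period 6 from step 13 on.  Therefore the state at step 4825 equals the state at step 13 + ((4825 - 13) mod 6) = 13, which is [159, 159, 159, 159, 159].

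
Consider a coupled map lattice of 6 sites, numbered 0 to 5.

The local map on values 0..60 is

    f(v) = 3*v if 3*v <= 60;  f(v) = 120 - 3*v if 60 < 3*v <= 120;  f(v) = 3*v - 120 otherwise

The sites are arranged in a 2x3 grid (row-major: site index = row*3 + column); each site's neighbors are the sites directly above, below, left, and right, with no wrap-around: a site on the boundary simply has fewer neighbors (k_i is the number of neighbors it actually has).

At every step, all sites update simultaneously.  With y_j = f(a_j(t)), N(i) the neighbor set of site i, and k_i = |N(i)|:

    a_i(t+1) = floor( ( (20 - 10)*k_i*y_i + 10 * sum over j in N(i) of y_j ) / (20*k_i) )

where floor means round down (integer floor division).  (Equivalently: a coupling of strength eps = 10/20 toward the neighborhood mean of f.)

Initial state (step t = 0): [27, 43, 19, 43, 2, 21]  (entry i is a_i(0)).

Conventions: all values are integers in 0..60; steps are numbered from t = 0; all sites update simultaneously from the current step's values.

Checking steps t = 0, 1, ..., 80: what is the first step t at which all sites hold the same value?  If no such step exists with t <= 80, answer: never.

Simulating step by step:
t=0: [27, 43, 19, 43, 2, 21]  (not all equal)
t=1: [24, 21, 45, 15, 15, 44]  (not all equal)
t=2: [49, 46, 24, 45, 41, 21]  (not all equal)
t=3: [21, 22, 42, 15, 16, 41]  (not all equal)
t=4: [53, 45, 17, 48, 41, 15]  (not all equal)
t=5: [29, 23, 40, 22, 15, 36]  (not all equal)
t=6: [42, 38, 15, 46, 42, 17]  (not all equal)
t=7: [9, 12, 36, 12, 15, 38]  (not all equal)
t=8: [31, 32, 16, 36, 35, 17]  (not all equal)
t=9: [22, 27, 42, 16, 22, 41]  (not all equal)
t=10: [48, 38, 13, 51, 42, 16]  (not all equal)
t=11: [21, 14, 33, 24, 17, 35]  (not all equal)
t=12: [51, 42, 24, 51, 43, 25]  (not all equal)
t=13: [26, 18, 36, 27, 18, 36]  (not all equal)
t=14: [44, 45, 22, 43, 44, 22]  (not all equal)
t=15: [12, 20, 44, 10, 19, 43]  (not all equal)
t=16: [40, 47, 23, 38, 45, 21]  (not all equal)
t=17: [6, 21, 45, 6, 21, 45]  (not all equal)
t=18: [27, 43, 25, 27, 43, 25]  (not all equal)
t=19: [31, 20, 36, 31, 20, 36]  (not all equal)
t=20: [35, 46, 24, 35, 46, 24]  (not all equal)
t=21: [15, 22, 40, 15, 22, 40]  (not all equal)
t=22: [47, 43, 13, 47, 43, 13]  (not all equal)
t=23: [18, 16, 31, 18, 16, 31]  (not all equal)
t=24: [52, 45, 32, 52, 45, 32]  (not all equal)
t=25: [30, 20, 21, 30, 20, 21]  (not all equal)
t=26: [37, 54, 57, 37, 54, 57]  (not all equal)
t=27: [17, 38, 48, 17, 38, 48]  (not all equal)
t=28: [39, 16, 19, 39, 16, 19]  (not all equal)
t=29: [14, 42, 54, 14, 42, 54]  (not all equal)
t=30: [33, 18, 33, 33, 18, 33]  (not all equal)
t=31: [29, 43, 29, 29, 43, 29]  (not all equal)
t=32: [27, 17, 27, 27, 17, 27]  (not all equal)
t=33: [42, 47, 42, 42, 47, 42]  (not all equal)
t=34: [9, 16, 9, 9, 16, 9]  (not all equal)
t=35: [32, 41, 32, 32, 41, 32]  (not all equal)
t=36: [18, 10, 18, 18, 10, 18]  (not all equal)
t=37: [48, 38, 48, 48, 38, 48]  (not all equal)
t=38: [19, 12, 19, 19, 12, 19]  (not all equal)
t=39: [51, 43, 51, 51, 43, 51]  (not all equal)
t=40: [27, 17, 27, 27, 17, 27]  (not all equal)

Answer: never
Key observation: The state at step 32 reappears at step 40 — the system is in a cycle of period 8 from step 32 on.  No step 0..40 is synchronized, and the cycle repeats forever, so no step up to 80 (or ever) has all sites equal.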